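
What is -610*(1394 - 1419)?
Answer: 15250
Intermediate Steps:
-610*(1394 - 1419) = -610*(-25) = 15250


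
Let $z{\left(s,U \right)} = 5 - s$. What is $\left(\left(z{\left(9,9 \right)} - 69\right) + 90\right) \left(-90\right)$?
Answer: $-1530$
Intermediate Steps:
$\left(\left(z{\left(9,9 \right)} - 69\right) + 90\right) \left(-90\right) = \left(\left(\left(5 - 9\right) - 69\right) + 90\right) \left(-90\right) = \left(\left(-4 - 69\right) + 90\right) \left(-90\right) = \left(-73 + 90\right) \left(-90\right) = 17 \left(-90\right) = -1530$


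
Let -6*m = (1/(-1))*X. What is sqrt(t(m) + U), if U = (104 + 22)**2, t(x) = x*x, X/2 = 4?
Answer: 10*sqrt(1429)/3 ≈ 126.01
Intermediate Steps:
X = 8 (X = 2*4 = 8)
m = 4/3 (m = -1/(-1)*8/6 = -1*(-1)*8/6 = -(-1)*8/6 = -1/6*(-8) = 4/3 ≈ 1.3333)
t(x) = x**2
U = 15876 (U = 126**2 = 15876)
sqrt(t(m) + U) = sqrt((4/3)**2 + 15876) = sqrt(16/9 + 15876) = sqrt(142900/9) = 10*sqrt(1429)/3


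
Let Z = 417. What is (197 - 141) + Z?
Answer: 473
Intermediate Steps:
(197 - 141) + Z = (197 - 141) + 417 = 56 + 417 = 473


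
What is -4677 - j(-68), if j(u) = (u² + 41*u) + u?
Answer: -6445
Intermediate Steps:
j(u) = u² + 42*u
-4677 - j(-68) = -4677 - (-68)*(42 - 68) = -4677 - (-68)*(-26) = -4677 - 1*1768 = -4677 - 1768 = -6445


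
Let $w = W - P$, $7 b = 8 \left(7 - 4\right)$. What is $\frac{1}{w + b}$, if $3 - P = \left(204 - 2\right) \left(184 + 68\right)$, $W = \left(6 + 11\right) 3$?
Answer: $\frac{7}{356688} \approx 1.9625 \cdot 10^{-5}$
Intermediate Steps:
$b = \frac{24}{7}$ ($b = \frac{8 \left(7 - 4\right)}{7} = \frac{8 \cdot 3}{7} = \frac{1}{7} \cdot 24 = \frac{24}{7} \approx 3.4286$)
$W = 51$ ($W = 17 \cdot 3 = 51$)
$P = -50901$ ($P = 3 - \left(204 - 2\right) \left(184 + 68\right) = 3 - 202 \cdot 252 = 3 - 50904 = -50901$)
$w = 50952$ ($w = 51 - -50901 = 51 + 50901 = 50952$)
$\frac{1}{w + b} = \frac{1}{50952 + \frac{24}{7}} = \frac{1}{\frac{356688}{7}} = \frac{7}{356688}$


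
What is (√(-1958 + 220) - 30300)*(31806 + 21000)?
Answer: -1600021800 + 52806*I*√1738 ≈ -1.6e+9 + 2.2014e+6*I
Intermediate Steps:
(√(-1958 + 220) - 30300)*(31806 + 21000) = (√(-1738) - 30300)*52806 = (I*√1738 - 30300)*52806 = (-30300 + I*√1738)*52806 = -1600021800 + 52806*I*√1738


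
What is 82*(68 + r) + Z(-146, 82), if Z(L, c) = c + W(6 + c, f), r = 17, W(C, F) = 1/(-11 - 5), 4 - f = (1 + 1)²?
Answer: 112831/16 ≈ 7051.9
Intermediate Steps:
f = 0 (f = 4 - (1 + 1)² = 4 - 1*2² = 4 - 1*4 = 4 - 4 = 0)
W(C, F) = -1/16 (W(C, F) = 1/(-16) = -1/16)
Z(L, c) = -1/16 + c (Z(L, c) = c - 1/16 = -1/16 + c)
82*(68 + r) + Z(-146, 82) = 82*(68 + 17) + (-1/16 + 82) = 82*85 + 1311/16 = 6970 + 1311/16 = 112831/16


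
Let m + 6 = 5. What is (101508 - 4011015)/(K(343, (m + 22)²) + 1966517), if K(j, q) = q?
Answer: -558501/280994 ≈ -1.9876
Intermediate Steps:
m = -1 (m = -6 + 5 = -1)
(101508 - 4011015)/(K(343, (m + 22)²) + 1966517) = (101508 - 4011015)/((-1 + 22)² + 1966517) = -3909507/(21² + 1966517) = -3909507/(441 + 1966517) = -3909507/1966958 = -3909507*1/1966958 = -558501/280994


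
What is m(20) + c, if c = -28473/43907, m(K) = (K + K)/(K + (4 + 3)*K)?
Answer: -69985/175628 ≈ -0.39848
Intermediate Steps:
m(K) = ¼ (m(K) = (2*K)/(K + 7*K) = (2*K)/((8*K)) = (2*K)*(1/(8*K)) = ¼)
c = -28473/43907 (c = -28473*1/43907 = -28473/43907 ≈ -0.64848)
m(20) + c = ¼ - 28473/43907 = -69985/175628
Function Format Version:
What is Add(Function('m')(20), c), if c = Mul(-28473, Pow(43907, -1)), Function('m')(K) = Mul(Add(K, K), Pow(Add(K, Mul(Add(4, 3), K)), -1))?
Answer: Rational(-69985, 175628) ≈ -0.39848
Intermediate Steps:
Function('m')(K) = Rational(1, 4) (Function('m')(K) = Mul(Mul(2, K), Pow(Add(K, Mul(7, K)), -1)) = Mul(Mul(2, K), Pow(Mul(8, K), -1)) = Mul(Mul(2, K), Mul(Rational(1, 8), Pow(K, -1))) = Rational(1, 4))
c = Rational(-28473, 43907) (c = Mul(-28473, Rational(1, 43907)) = Rational(-28473, 43907) ≈ -0.64848)
Add(Function('m')(20), c) = Add(Rational(1, 4), Rational(-28473, 43907)) = Rational(-69985, 175628)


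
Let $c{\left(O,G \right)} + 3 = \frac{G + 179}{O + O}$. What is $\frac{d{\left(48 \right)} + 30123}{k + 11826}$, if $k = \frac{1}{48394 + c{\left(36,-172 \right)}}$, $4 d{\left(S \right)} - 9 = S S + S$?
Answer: $\frac{142679795209}{54938219208} \approx 2.5971$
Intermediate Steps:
$c{\left(O,G \right)} = -3 + \frac{179 + G}{2 O}$ ($c{\left(O,G \right)} = -3 + \frac{G + 179}{O + O} = -3 + \frac{179 + G}{2 O}$)
$d{\left(S \right)} = \frac{9}{4} + \frac{S}{4} + \frac{S^{2}}{4}$ ($d{\left(S \right)} = \frac{9}{4} + \frac{S S + S}{4} = \frac{9}{4} + \frac{S^{2} + S}{4} = \frac{9}{4} + \frac{S + S^{2}}{4} = \frac{9}{4} + \left(\frac{S}{4} + \frac{S^{2}}{4}\right) = \frac{9}{4} + \frac{S}{4} + \frac{S^{2}}{4}$)
$k = \frac{72}{3484159}$ ($k = \frac{1}{48394 + \frac{179 - 172 - 216}{2 \cdot 36}} = \frac{1}{48394 + \frac{1}{2} \cdot \frac{1}{36} \left(179 - 172 - 216\right)} = \frac{1}{48394 + \frac{1}{2} \cdot \frac{1}{36} \left(-209\right)} = \frac{1}{48394 - \frac{209}{72}} = \frac{1}{\frac{3484159}{72}} = \frac{72}{3484159} \approx 2.0665 \cdot 10^{-5}$)
$\frac{d{\left(48 \right)} + 30123}{k + 11826} = \frac{\left(\frac{9}{4} + \frac{1}{4} \cdot 48 + \frac{48^{2}}{4}\right) + 30123}{\frac{72}{3484159} + 11826} = \frac{\left(\frac{9}{4} + 12 + \frac{1}{4} \cdot 2304\right) + 30123}{\frac{41203664406}{3484159}} = \left(\left(\frac{9}{4} + 12 + 576\right) + 30123\right) \frac{3484159}{41203664406} = \left(\frac{2361}{4} + 30123\right) \frac{3484159}{41203664406} = \frac{122853}{4} \cdot \frac{3484159}{41203664406} = \frac{142679795209}{54938219208}$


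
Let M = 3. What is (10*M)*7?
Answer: 210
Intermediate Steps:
(10*M)*7 = (10*3)*7 = 30*7 = 210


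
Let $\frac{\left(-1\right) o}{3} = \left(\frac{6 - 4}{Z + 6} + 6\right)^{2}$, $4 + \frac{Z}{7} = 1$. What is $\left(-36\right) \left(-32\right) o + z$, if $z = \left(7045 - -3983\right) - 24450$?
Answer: $- \frac{3309246}{25} \approx -1.3237 \cdot 10^{5}$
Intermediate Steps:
$Z = -21$ ($Z = -28 + 7 \cdot 1 = -28 + 7 = -21$)
$o = - \frac{7744}{75}$ ($o = - 3 \left(\frac{6 - 4}{-21 + 6} + 6\right)^{2} = - 3 \left(\frac{2}{-15} + 6\right)^{2} = - 3 \left(2 \left(- \frac{1}{15}\right) + 6\right)^{2} = - 3 \left(- \frac{2}{15} + 6\right)^{2} = - 3 \left(\frac{88}{15}\right)^{2} = \left(-3\right) \frac{7744}{225} = - \frac{7744}{75} \approx -103.25$)
$z = -13422$ ($z = \left(7045 + 3983\right) - 24450 = 11028 - 24450 = -13422$)
$\left(-36\right) \left(-32\right) o + z = \left(-36\right) \left(-32\right) \left(- \frac{7744}{75}\right) - 13422 = 1152 \left(- \frac{7744}{75}\right) - 13422 = - \frac{2973696}{25} - 13422 = - \frac{3309246}{25}$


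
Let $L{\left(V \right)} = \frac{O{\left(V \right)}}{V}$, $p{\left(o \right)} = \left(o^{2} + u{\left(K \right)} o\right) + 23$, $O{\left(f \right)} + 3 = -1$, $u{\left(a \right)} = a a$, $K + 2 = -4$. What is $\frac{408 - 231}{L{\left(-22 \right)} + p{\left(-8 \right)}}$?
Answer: $- \frac{1947}{2209} \approx -0.88139$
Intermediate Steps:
$K = -6$ ($K = -2 - 4 = -6$)
$u{\left(a \right)} = a^{2}$
$O{\left(f \right)} = -4$ ($O{\left(f \right)} = -3 - 1 = -4$)
$p{\left(o \right)} = 23 + o^{2} + 36 o$ ($p{\left(o \right)} = \left(o^{2} + \left(-6\right)^{2} o\right) + 23 = \left(o^{2} + 36 o\right) + 23 = 23 + o^{2} + 36 o$)
$L{\left(V \right)} = - \frac{4}{V}$
$\frac{408 - 231}{L{\left(-22 \right)} + p{\left(-8 \right)}} = \frac{408 - 231}{- \frac{4}{-22} + \left(23 + \left(-8\right)^{2} + 36 \left(-8\right)\right)} = \frac{177}{\left(-4\right) \left(- \frac{1}{22}\right) + \left(23 + 64 - 288\right)} = \frac{177}{\frac{2}{11} - 201} = \frac{177}{- \frac{2209}{11}} = 177 \left(- \frac{11}{2209}\right) = - \frac{1947}{2209}$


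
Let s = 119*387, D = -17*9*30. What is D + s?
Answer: 41463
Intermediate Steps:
D = -4590 (D = -153*30 = -4590)
s = 46053
D + s = -4590 + 46053 = 41463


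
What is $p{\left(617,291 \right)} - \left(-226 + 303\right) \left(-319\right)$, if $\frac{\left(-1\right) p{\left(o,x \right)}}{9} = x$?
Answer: $21944$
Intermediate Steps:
$p{\left(o,x \right)} = - 9 x$
$p{\left(617,291 \right)} - \left(-226 + 303\right) \left(-319\right) = \left(-9\right) 291 - \left(-226 + 303\right) \left(-319\right) = -2619 - 77 \left(-319\right) = -2619 - -24563 = -2619 + 24563 = 21944$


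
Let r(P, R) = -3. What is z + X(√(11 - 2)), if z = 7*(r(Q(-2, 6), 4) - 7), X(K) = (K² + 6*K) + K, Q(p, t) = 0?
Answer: -40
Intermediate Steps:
X(K) = K² + 7*K
z = -70 (z = 7*(-3 - 7) = 7*(-10) = -70)
z + X(√(11 - 2)) = -70 + √(11 - 2)*(7 + √(11 - 2)) = -70 + √9*(7 + √9) = -70 + 3*(7 + 3) = -70 + 3*10 = -70 + 30 = -40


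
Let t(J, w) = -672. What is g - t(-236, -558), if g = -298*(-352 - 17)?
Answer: 110634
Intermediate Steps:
g = 109962 (g = -298*(-369) = 109962)
g - t(-236, -558) = 109962 - 1*(-672) = 109962 + 672 = 110634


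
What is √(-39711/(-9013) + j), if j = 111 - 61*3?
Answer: 5*I*√219637797/9013 ≈ 8.2216*I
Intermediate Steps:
j = -72 (j = 111 - 183 = -72)
√(-39711/(-9013) + j) = √(-39711/(-9013) - 72) = √(-39711*(-1/9013) - 72) = √(39711/9013 - 72) = √(-609225/9013) = 5*I*√219637797/9013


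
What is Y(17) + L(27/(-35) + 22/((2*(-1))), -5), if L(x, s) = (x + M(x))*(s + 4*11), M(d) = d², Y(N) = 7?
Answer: 6066211/1225 ≈ 4952.0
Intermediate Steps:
L(x, s) = (44 + s)*(x + x²) (L(x, s) = (x + x²)*(s + 4*11) = (x + x²)*(s + 44) = (x + x²)*(44 + s) = (44 + s)*(x + x²))
Y(17) + L(27/(-35) + 22/((2*(-1))), -5) = 7 + (27/(-35) + 22/((2*(-1))))*(44 - 5 + 44*(27/(-35) + 22/((2*(-1)))) - 5*(27/(-35) + 22/((2*(-1))))) = 7 + (27*(-1/35) + 22/(-2))*(44 - 5 + 44*(27*(-1/35) + 22/(-2)) - 5*(27*(-1/35) + 22/(-2))) = 7 + (-27/35 + 22*(-½))*(44 - 5 + 44*(-27/35 + 22*(-½)) - 5*(-27/35 + 22*(-½))) = 7 + (-27/35 - 11)*(44 - 5 + 44*(-27/35 - 11) - 5*(-27/35 - 11)) = 7 - 412*(44 - 5 + 44*(-412/35) - 5*(-412/35))/35 = 7 - 412*(44 - 5 - 18128/35 + 412/7)/35 = 7 - 412/35*(-14703/35) = 7 + 6057636/1225 = 6066211/1225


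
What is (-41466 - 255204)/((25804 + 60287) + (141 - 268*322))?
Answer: 148335/32 ≈ 4635.5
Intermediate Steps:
(-41466 - 255204)/((25804 + 60287) + (141 - 268*322)) = -296670/(86091 + (141 - 86296)) = -296670/(86091 - 86155) = -296670/(-64) = -296670*(-1/64) = 148335/32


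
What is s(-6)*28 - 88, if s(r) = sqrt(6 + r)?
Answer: -88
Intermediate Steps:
s(-6)*28 - 88 = sqrt(6 - 6)*28 - 88 = sqrt(0)*28 - 88 = 0*28 - 88 = 0 - 88 = -88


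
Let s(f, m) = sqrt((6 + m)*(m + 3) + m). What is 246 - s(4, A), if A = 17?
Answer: 246 - 3*sqrt(53) ≈ 224.16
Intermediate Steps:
s(f, m) = sqrt(m + (3 + m)*(6 + m)) (s(f, m) = sqrt((6 + m)*(3 + m) + m) = sqrt((3 + m)*(6 + m) + m) = sqrt(m + (3 + m)*(6 + m)))
246 - s(4, A) = 246 - sqrt(18 + 17**2 + 10*17) = 246 - sqrt(18 + 289 + 170) = 246 - sqrt(477) = 246 - 3*sqrt(53)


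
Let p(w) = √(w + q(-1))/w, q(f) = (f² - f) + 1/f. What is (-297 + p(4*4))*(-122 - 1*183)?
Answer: 90585 - 305*√17/16 ≈ 90506.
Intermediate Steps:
q(f) = 1/f + f² - f
p(w) = √(1 + w)/w (p(w) = √(w + (1/(-1) + (-1)² - 1*(-1)))/w = √(w + (-1 + 1 + 1))/w = √(w + 1)/w = √(1 + w)/w)
(-297 + p(4*4))*(-122 - 1*183) = (-297 + √(1 + 4*4)/((4*4)))*(-122 - 1*183) = (-297 + √(1 + 16)/16)*(-122 - 183) = (-297 + √17/16)*(-305) = 90585 - 305*√17/16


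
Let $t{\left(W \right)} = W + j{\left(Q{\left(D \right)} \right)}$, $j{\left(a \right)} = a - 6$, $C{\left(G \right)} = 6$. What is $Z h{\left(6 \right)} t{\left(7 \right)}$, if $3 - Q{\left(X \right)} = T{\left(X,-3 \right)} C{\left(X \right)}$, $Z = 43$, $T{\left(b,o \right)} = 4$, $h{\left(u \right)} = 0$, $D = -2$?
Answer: $0$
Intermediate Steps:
$Q{\left(X \right)} = -21$ ($Q{\left(X \right)} = 3 - 4 \cdot 6 = 3 - 24 = -21$)
$j{\left(a \right)} = -6 + a$ ($j{\left(a \right)} = a - 6 = -6 + a$)
$t{\left(W \right)} = -27 + W$ ($t{\left(W \right)} = W - 27 = -27 + W$)
$Z h{\left(6 \right)} t{\left(7 \right)} = 43 \cdot 0 \left(-27 + 7\right) = 0 \left(-20\right) = 0$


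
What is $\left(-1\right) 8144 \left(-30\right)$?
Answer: $244320$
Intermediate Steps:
$\left(-1\right) 8144 \left(-30\right) = \left(-8144\right) \left(-30\right) = 244320$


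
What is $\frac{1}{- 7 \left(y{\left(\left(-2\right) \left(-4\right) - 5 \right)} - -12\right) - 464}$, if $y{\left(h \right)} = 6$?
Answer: $- \frac{1}{590} \approx -0.0016949$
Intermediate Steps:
$\frac{1}{- 7 \left(y{\left(\left(-2\right) \left(-4\right) - 5 \right)} - -12\right) - 464} = \frac{1}{- 7 \left(6 - -12\right) - 464} = \frac{1}{- 7 \left(6 + 12\right) - 464} = \frac{1}{\left(-7\right) 18 - 464} = \frac{1}{-126 - 464} = \frac{1}{-590} = - \frac{1}{590}$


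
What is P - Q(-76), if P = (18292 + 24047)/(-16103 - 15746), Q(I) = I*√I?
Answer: -42339/31849 + 152*I*√19 ≈ -1.3294 + 662.55*I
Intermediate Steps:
Q(I) = I^(3/2)
P = -42339/31849 (P = 42339/(-31849) = 42339*(-1/31849) = -42339/31849 ≈ -1.3294)
P - Q(-76) = -42339/31849 - (-76)^(3/2) = -42339/31849 - (-152)*I*√19 = -42339/31849 + 152*I*√19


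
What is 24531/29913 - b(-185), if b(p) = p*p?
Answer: -26249946/767 ≈ -34224.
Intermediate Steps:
b(p) = p**2
24531/29913 - b(-185) = 24531/29913 - 1*(-185)**2 = 24531*(1/29913) - 1*34225 = 629/767 - 34225 = -26249946/767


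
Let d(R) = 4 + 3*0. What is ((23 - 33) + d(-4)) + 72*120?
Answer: 8634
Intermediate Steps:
d(R) = 4 (d(R) = 4 + 0 = 4)
((23 - 33) + d(-4)) + 72*120 = ((23 - 33) + 4) + 72*120 = (-10 + 4) + 8640 = -6 + 8640 = 8634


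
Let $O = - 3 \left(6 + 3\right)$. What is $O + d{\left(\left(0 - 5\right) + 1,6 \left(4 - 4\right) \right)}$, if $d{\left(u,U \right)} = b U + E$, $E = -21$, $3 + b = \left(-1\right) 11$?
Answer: $-48$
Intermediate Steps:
$b = -14$ ($b = -3 - 11 = -14$)
$d{\left(u,U \right)} = -21 - 14 U$ ($d{\left(u,U \right)} = - 14 U - 21 = -21 - 14 U$)
$O = -27$ ($O = \left(-3\right) 9 = -27$)
$O + d{\left(\left(0 - 5\right) + 1,6 \left(4 - 4\right) \right)} = -27 - \left(21 + 14 \cdot 6 \left(4 - 4\right)\right) = -27 - \left(21 + 14 \cdot 6 \cdot 0\right) = -27 - 21 = -48$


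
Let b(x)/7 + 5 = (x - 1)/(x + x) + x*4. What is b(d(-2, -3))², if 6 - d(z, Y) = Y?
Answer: 3924361/81 ≈ 48449.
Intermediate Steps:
d(z, Y) = 6 - Y
b(x) = -35 + 28*x + 7*(-1 + x)/(2*x) (b(x) = -35 + 7*((x - 1)/(x + x) + x*4) = -35 + 7*((-1 + x)/((2*x)) + 4*x) = -35 + 7*((-1 + x)*(1/(2*x)) + 4*x) = -35 + 7*((-1 + x)/(2*x) + 4*x) = -35 + 7*(4*x + (-1 + x)/(2*x)) = -35 + (28*x + 7*(-1 + x)/(2*x)) = -35 + 28*x + 7*(-1 + x)/(2*x))
b(d(-2, -3))² = (-63/2 + 28*(6 - 1*(-3)) - 7/(2*(6 - 1*(-3))))² = (-63/2 + 28*(6 + 3) - 7/(2*(6 + 3)))² = (-63/2 + 28*9 - 7/2/9)² = (-63/2 + 252 - 7/2*⅑)² = (-63/2 + 252 - 7/18)² = (1981/9)² = 3924361/81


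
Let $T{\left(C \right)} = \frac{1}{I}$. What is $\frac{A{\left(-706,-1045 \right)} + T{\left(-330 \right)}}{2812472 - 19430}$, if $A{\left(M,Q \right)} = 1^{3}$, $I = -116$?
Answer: $\frac{115}{323992872} \approx 3.5495 \cdot 10^{-7}$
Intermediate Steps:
$A{\left(M,Q \right)} = 1$
$T{\left(C \right)} = - \frac{1}{116}$ ($T{\left(C \right)} = \frac{1}{-116} = - \frac{1}{116}$)
$\frac{A{\left(-706,-1045 \right)} + T{\left(-330 \right)}}{2812472 - 19430} = \frac{1 - \frac{1}{116}}{2812472 - 19430} = \frac{115}{116 \cdot 2793042} = \frac{115}{116} \cdot \frac{1}{2793042} = \frac{115}{323992872}$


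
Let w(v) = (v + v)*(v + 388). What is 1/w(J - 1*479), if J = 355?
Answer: -1/65472 ≈ -1.5274e-5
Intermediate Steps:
w(v) = 2*v*(388 + v) (w(v) = (2*v)*(388 + v) = 2*v*(388 + v))
1/w(J - 1*479) = 1/(2*(355 - 1*479)*(388 + (355 - 1*479))) = 1/(2*(355 - 479)*(388 + (355 - 479))) = 1/(2*(-124)*(388 - 124)) = 1/(2*(-124)*264) = 1/(-65472) = -1/65472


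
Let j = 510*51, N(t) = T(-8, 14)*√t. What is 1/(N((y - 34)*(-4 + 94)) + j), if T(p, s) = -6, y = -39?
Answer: 289/7519518 + I*√730/37597590 ≈ 3.8433e-5 + 7.1862e-7*I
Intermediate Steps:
N(t) = -6*√t
j = 26010
1/(N((y - 34)*(-4 + 94)) + j) = 1/(-6*√(-39 - 34)*√(-4 + 94) + 26010) = 1/(-6*3*I*√730 + 26010) = 1/(-18*I*√730 + 26010) = 1/(26010 - 18*I*√730)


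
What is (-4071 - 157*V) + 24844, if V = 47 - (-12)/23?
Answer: 306178/23 ≈ 13312.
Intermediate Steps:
V = 1093/23 (V = 47 - (-12)/23 = 47 - 1*(-12/23) = 47 + 12/23 = 1093/23 ≈ 47.522)
(-4071 - 157*V) + 24844 = (-4071 - 157*1093/23) + 24844 = (-4071 - 171601/23) + 24844 = -265234/23 + 24844 = 306178/23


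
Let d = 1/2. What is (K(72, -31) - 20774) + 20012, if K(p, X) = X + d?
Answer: -1585/2 ≈ -792.50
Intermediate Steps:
d = 1/2 ≈ 0.50000
K(p, X) = 1/2 + X (K(p, X) = X + 1/2 = 1/2 + X)
(K(72, -31) - 20774) + 20012 = ((1/2 - 31) - 20774) + 20012 = (-61/2 - 20774) + 20012 = -41609/2 + 20012 = -1585/2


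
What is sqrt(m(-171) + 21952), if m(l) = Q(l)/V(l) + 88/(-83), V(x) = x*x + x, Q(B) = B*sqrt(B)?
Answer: sqrt(4370258693600 - 3513390*I*sqrt(19))/14110 ≈ 148.16 - 0.00025959*I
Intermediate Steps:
Q(B) = B**(3/2)
V(x) = x + x**2 (V(x) = x**2 + x = x + x**2)
m(l) = -88/83 + sqrt(l)/(1 + l) (m(l) = l**(3/2)/((l*(1 + l))) + 88/(-83) = l**(3/2)*(1/(l*(1 + l))) + 88*(-1/83) = sqrt(l)/(1 + l) - 88/83 = -88/83 + sqrt(l)/(1 + l))
sqrt(m(-171) + 21952) = sqrt((-88 - 88*(-171) + 83*sqrt(-171))/(83*(1 - 171)) + 21952) = sqrt((1/83)*(-88 + 15048 + 83*(3*I*sqrt(19)))/(-170) + 21952) = sqrt((1/83)*(-1/170)*(-88 + 15048 + 249*I*sqrt(19)) + 21952) = sqrt((1/83)*(-1/170)*(14960 + 249*I*sqrt(19)) + 21952) = sqrt((-88/83 - 3*I*sqrt(19)/170) + 21952) = sqrt(1821928/83 - 3*I*sqrt(19)/170)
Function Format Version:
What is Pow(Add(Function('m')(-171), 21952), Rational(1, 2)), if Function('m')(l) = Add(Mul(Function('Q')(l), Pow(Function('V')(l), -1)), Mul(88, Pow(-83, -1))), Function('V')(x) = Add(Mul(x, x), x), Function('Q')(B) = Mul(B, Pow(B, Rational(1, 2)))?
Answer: Mul(Rational(1, 14110), Pow(Add(4370258693600, Mul(-3513390, I, Pow(19, Rational(1, 2)))), Rational(1, 2))) ≈ Add(148.16, Mul(-0.00025959, I))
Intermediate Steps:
Function('Q')(B) = Pow(B, Rational(3, 2))
Function('V')(x) = Add(x, Pow(x, 2)) (Function('V')(x) = Add(Pow(x, 2), x) = Add(x, Pow(x, 2)))
Function('m')(l) = Add(Rational(-88, 83), Mul(Pow(l, Rational(1, 2)), Pow(Add(1, l), -1))) (Function('m')(l) = Add(Mul(Pow(l, Rational(3, 2)), Pow(Mul(l, Add(1, l)), -1)), Mul(88, Pow(-83, -1))) = Add(Mul(Pow(l, Rational(3, 2)), Mul(Pow(l, -1), Pow(Add(1, l), -1))), Mul(88, Rational(-1, 83))) = Add(Mul(Pow(l, Rational(1, 2)), Pow(Add(1, l), -1)), Rational(-88, 83)) = Add(Rational(-88, 83), Mul(Pow(l, Rational(1, 2)), Pow(Add(1, l), -1))))
Pow(Add(Function('m')(-171), 21952), Rational(1, 2)) = Pow(Add(Mul(Rational(1, 83), Pow(Add(1, -171), -1), Add(-88, Mul(-88, -171), Mul(83, Pow(-171, Rational(1, 2))))), 21952), Rational(1, 2)) = Pow(Add(Mul(Rational(1, 83), Pow(-170, -1), Add(-88, 15048, Mul(83, Mul(3, I, Pow(19, Rational(1, 2)))))), 21952), Rational(1, 2)) = Pow(Add(Mul(Rational(1, 83), Rational(-1, 170), Add(-88, 15048, Mul(249, I, Pow(19, Rational(1, 2))))), 21952), Rational(1, 2)) = Pow(Add(Mul(Rational(1, 83), Rational(-1, 170), Add(14960, Mul(249, I, Pow(19, Rational(1, 2))))), 21952), Rational(1, 2)) = Pow(Add(Add(Rational(-88, 83), Mul(Rational(-3, 170), I, Pow(19, Rational(1, 2)))), 21952), Rational(1, 2)) = Pow(Add(Rational(1821928, 83), Mul(Rational(-3, 170), I, Pow(19, Rational(1, 2)))), Rational(1, 2))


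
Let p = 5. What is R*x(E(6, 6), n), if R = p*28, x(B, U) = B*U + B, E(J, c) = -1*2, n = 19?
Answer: -5600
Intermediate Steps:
E(J, c) = -2
x(B, U) = B + B*U
R = 140 (R = 5*28 = 140)
R*x(E(6, 6), n) = 140*(-2*(1 + 19)) = 140*(-2*20) = 140*(-40) = -5600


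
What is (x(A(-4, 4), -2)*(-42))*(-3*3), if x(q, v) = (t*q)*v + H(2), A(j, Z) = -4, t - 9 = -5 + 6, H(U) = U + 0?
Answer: 30996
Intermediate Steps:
H(U) = U
t = 10 (t = 9 + (-5 + 6) = 9 + 1 = 10)
x(q, v) = 2 + 10*q*v (x(q, v) = (10*q)*v + 2 = 10*q*v + 2 = 2 + 10*q*v)
(x(A(-4, 4), -2)*(-42))*(-3*3) = ((2 + 10*(-4)*(-2))*(-42))*(-3*3) = ((2 + 80)*(-42))*(-9) = (82*(-42))*(-9) = -3444*(-9) = 30996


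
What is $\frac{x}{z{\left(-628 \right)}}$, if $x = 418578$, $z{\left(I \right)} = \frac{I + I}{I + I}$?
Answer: $418578$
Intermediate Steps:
$z{\left(I \right)} = 1$ ($z{\left(I \right)} = \frac{2 I}{2 I} = 2 I \frac{1}{2 I} = 1$)
$\frac{x}{z{\left(-628 \right)}} = \frac{418578}{1} = 418578 \cdot 1 = 418578$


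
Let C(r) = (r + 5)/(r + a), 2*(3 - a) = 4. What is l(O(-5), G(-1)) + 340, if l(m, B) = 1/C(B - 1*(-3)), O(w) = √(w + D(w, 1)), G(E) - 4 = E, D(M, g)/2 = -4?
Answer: 3747/11 ≈ 340.64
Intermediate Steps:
a = 1 (a = 3 - ½*4 = 3 - 2 = 1)
D(M, g) = -8 (D(M, g) = 2*(-4) = -8)
G(E) = 4 + E
O(w) = √(-8 + w) (O(w) = √(w - 8) = √(-8 + w))
C(r) = (5 + r)/(1 + r) (C(r) = (r + 5)/(r + 1) = (5 + r)/(1 + r))
l(m, B) = (4 + B)/(8 + B) (l(m, B) = 1/((5 + (B - 1*(-3)))/(1 + (B - 1*(-3)))) = 1/((5 + (B + 3))/(1 + (B + 3))) = 1/((5 + (3 + B))/(1 + (3 + B))) = 1/((8 + B)/(4 + B)) = (4 + B)/(8 + B))
l(O(-5), G(-1)) + 340 = (4 + (4 - 1))/(8 + (4 - 1)) + 340 = (4 + 3)/(8 + 3) + 340 = 7/11 + 340 = 3747/11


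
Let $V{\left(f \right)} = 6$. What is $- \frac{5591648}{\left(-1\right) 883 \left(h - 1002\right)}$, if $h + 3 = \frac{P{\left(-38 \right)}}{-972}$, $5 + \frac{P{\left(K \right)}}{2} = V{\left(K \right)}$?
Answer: $- \frac{2717540928}{431284573} \approx -6.301$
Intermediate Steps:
$P{\left(K \right)} = 2$ ($P{\left(K \right)} = -10 + 2 \cdot 6 = -10 + 12 = 2$)
$h = - \frac{1459}{486}$ ($h = -3 + \frac{2}{-972} = -3 + 2 \left(- \frac{1}{972}\right) = -3 - \frac{1}{486} = - \frac{1459}{486} \approx -3.0021$)
$- \frac{5591648}{\left(-1\right) 883 \left(h - 1002\right)} = - \frac{5591648}{\left(-1\right) 883 \left(- \frac{1459}{486} - 1002\right)} = - \frac{5591648}{\left(-883\right) \left(- \frac{488431}{486}\right)} = - \frac{5591648}{\frac{431284573}{486}} = \left(-5591648\right) \frac{486}{431284573} = - \frac{2717540928}{431284573}$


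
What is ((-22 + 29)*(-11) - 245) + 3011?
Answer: 2689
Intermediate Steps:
((-22 + 29)*(-11) - 245) + 3011 = (7*(-11) - 245) + 3011 = (-77 - 245) + 3011 = -322 + 3011 = 2689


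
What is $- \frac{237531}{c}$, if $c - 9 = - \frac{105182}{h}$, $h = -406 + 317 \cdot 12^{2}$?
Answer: $- \frac{5373188751}{150998} \approx -35585.0$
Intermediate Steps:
$h = 45242$ ($h = -406 + 317 \cdot 144 = -406 + 45648 = 45242$)
$c = \frac{150998}{22621}$ ($c = 9 - \frac{105182}{45242} = 9 - \frac{52591}{22621} = \frac{150998}{22621} \approx 6.6751$)
$- \frac{237531}{c} = - \frac{237531}{\frac{150998}{22621}} = \left(-237531\right) \frac{22621}{150998} = - \frac{5373188751}{150998}$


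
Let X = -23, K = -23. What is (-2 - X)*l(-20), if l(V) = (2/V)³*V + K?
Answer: -24129/50 ≈ -482.58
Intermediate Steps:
l(V) = -23 + 8/V² (l(V) = (2/V)³*V - 23 = (8/V³)*V - 23 = 8/V² - 23 = -23 + 8/V²)
(-2 - X)*l(-20) = (-2 - 1*(-23))*(-23 + 8/(-20)²) = (-2 + 23)*(-23 + 8*(1/400)) = 21*(-23 + 1/50) = 21*(-1149/50) = -24129/50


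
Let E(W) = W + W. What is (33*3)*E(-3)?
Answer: -594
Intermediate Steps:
E(W) = 2*W
(33*3)*E(-3) = (33*3)*(2*(-3)) = 99*(-6) = -594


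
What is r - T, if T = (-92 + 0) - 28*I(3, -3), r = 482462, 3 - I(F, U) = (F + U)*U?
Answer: 482638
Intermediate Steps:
I(F, U) = 3 - U*(F + U) (I(F, U) = 3 - (F + U)*U = 3 - U*(F + U))
T = -176 (T = (-92 + 0) - 28*(3 - 1*(-3)² - 1*3*(-3)) = -92 - 28*(3 - 1*9 + 9) = -92 - 28*(3 - 9 + 9) = -92 - 28*3 = -92 - 84 = -176)
r - T = 482462 - 1*(-176) = 482462 + 176 = 482638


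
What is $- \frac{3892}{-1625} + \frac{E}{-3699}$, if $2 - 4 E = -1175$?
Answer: $\frac{55673407}{24043500} \approx 2.3155$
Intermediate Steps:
$E = \frac{1177}{4}$ ($E = \frac{1}{2} - - \frac{1175}{4} = \frac{1}{2} + \frac{1175}{4} = \frac{1177}{4} \approx 294.25$)
$- \frac{3892}{-1625} + \frac{E}{-3699} = - \frac{3892}{-1625} + \frac{1177}{4 \left(-3699\right)} = \left(-3892\right) \left(- \frac{1}{1625}\right) + \frac{1177}{4} \left(- \frac{1}{3699}\right) = \frac{3892}{1625} - \frac{1177}{14796} = \frac{55673407}{24043500}$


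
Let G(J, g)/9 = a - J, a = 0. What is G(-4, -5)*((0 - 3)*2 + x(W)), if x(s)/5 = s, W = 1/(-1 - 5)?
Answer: -246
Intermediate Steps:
W = -⅙ (W = 1/(-6) = -⅙ ≈ -0.16667)
x(s) = 5*s
G(J, g) = -9*J (G(J, g) = 9*(0 - J) = 9*(-J) = -9*J)
G(-4, -5)*((0 - 3)*2 + x(W)) = (-9*(-4))*((0 - 3)*2 + 5*(-⅙)) = 36*(-3*2 - ⅚) = 36*(-6 - ⅚) = 36*(-41/6) = -246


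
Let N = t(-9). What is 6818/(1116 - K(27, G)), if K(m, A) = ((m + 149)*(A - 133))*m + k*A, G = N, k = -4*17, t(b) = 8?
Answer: 3409/297830 ≈ 0.011446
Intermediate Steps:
k = -68
N = 8
G = 8
K(m, A) = -68*A + m*(-133 + A)*(149 + m) (K(m, A) = ((m + 149)*(A - 133))*m - 68*A = ((149 + m)*(-133 + A))*m - 68*A = ((-133 + A)*(149 + m))*m - 68*A = m*(-133 + A)*(149 + m) - 68*A = -68*A + m*(-133 + A)*(149 + m))
6818/(1116 - K(27, G)) = 6818/(1116 - (-19817*27 - 133*27**2 - 68*8 + 8*27**2 + 149*8*27)) = 6818/(1116 - (-535059 - 133*729 - 544 + 8*729 + 32184)) = 6818/(1116 - (-535059 - 96957 - 544 + 5832 + 32184)) = 6818/(1116 - 1*(-594544)) = 6818/(1116 + 594544) = 6818/595660 = 6818*(1/595660) = 3409/297830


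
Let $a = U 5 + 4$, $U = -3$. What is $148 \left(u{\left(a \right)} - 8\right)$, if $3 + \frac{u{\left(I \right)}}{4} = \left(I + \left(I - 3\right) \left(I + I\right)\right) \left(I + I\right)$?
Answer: $-3871088$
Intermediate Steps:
$a = -11$ ($a = \left(-3\right) 5 + 4 = -15 + 4 = -11$)
$u{\left(I \right)} = -12 + 8 I \left(I + 2 I \left(-3 + I\right)\right)$ ($u{\left(I \right)} = -12 + 4 \left(I + \left(I - 3\right) \left(I + I\right)\right) \left(I + I\right) = -12 + 4 \left(I + \left(-3 + I\right) 2 I\right) 2 I = -12 + 4 \left(I + 2 I \left(-3 + I\right)\right) 2 I = -12 + 4 \cdot 2 I \left(I + 2 I \left(-3 + I\right)\right) = -12 + 8 I \left(I + 2 I \left(-3 + I\right)\right)$)
$148 \left(u{\left(a \right)} - 8\right) = 148 \left(\left(-12 - 40 \left(-11\right)^{2} + 16 \left(-11\right)^{3}\right) - 8\right) = 148 \left(\left(-12 - 4840 + 16 \left(-1331\right)\right) - 8\right) = 148 \left(\left(-12 - 4840 - 21296\right) - 8\right) = 148 \left(-26148 - 8\right) = 148 \left(-26156\right) = -3871088$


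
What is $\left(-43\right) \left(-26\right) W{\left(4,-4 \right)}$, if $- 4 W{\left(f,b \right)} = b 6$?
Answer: $6708$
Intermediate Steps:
$W{\left(f,b \right)} = - \frac{3 b}{2}$ ($W{\left(f,b \right)} = - \frac{b 6}{4} = - \frac{6 b}{4} = - \frac{3 b}{2}$)
$\left(-43\right) \left(-26\right) W{\left(4,-4 \right)} = \left(-43\right) \left(-26\right) \left(\left(- \frac{3}{2}\right) \left(-4\right)\right) = 1118 \cdot 6 = 6708$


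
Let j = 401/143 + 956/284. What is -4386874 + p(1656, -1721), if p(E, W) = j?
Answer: -44539869074/10153 ≈ -4.3869e+6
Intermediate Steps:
j = 62648/10153 (j = 401*(1/143) + 956*(1/284) = 401/143 + 239/71 = 62648/10153 ≈ 6.1704)
p(E, W) = 62648/10153
-4386874 + p(1656, -1721) = -4386874 + 62648/10153 = -44539869074/10153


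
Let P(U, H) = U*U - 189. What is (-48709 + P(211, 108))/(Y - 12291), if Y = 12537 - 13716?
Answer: 1459/4490 ≈ 0.32494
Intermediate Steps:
Y = -1179
P(U, H) = -189 + U**2 (P(U, H) = U**2 - 189 = -189 + U**2)
(-48709 + P(211, 108))/(Y - 12291) = (-48709 + (-189 + 211**2))/(-1179 - 12291) = (-48709 + (-189 + 44521))/(-13470) = (-48709 + 44332)*(-1/13470) = -4377*(-1/13470) = 1459/4490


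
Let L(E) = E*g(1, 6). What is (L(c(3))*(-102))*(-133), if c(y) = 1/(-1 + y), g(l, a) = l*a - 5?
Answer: 6783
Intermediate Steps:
g(l, a) = -5 + a*l (g(l, a) = a*l - 5 = -5 + a*l)
L(E) = E (L(E) = E*(-5 + 6*1) = E*(-5 + 6) = E*1 = E)
(L(c(3))*(-102))*(-133) = (-102/(-1 + 3))*(-133) = (-102/2)*(-133) = ((½)*(-102))*(-133) = -51*(-133) = 6783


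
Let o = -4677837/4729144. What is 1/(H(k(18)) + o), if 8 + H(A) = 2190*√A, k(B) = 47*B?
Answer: 201040588563416/90745199673573917883479 + 146936755530875520*√94/90745199673573917883479 ≈ 1.5701e-5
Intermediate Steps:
H(A) = -8 + 2190*√A
o = -4677837/4729144 (o = -4677837*1/4729144 = -4677837/4729144 ≈ -0.98915)
1/(H(k(18)) + o) = 1/((-8 + 2190*√(47*18)) - 4677837/4729144) = 1/((-8 + 2190*√846) - 4677837/4729144) = 1/((-8 + 2190*(3*√94)) - 4677837/4729144) = 1/((-8 + 6570*√94) - 4677837/4729144) = 1/(-42510989/4729144 + 6570*√94)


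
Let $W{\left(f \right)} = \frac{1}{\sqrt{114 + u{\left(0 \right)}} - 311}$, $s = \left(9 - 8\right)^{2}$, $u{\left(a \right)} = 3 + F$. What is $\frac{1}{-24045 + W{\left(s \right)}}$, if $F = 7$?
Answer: $- \frac{580668794}{13962183021229} + \frac{\sqrt{31}}{27924366042458} \approx -4.1589 \cdot 10^{-5}$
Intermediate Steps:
$u{\left(a \right)} = 10$ ($u{\left(a \right)} = 3 + 7 = 10$)
$s = 1$ ($s = \left(9 - 8\right)^{2} = 1^{2} = 1$)
$W{\left(f \right)} = \frac{1}{-311 + 2 \sqrt{31}}$ ($W{\left(f \right)} = \frac{1}{\sqrt{114 + 10} - 311} = \frac{1}{\sqrt{124} - 311} = \frac{1}{2 \sqrt{31} - 311} = \frac{1}{-311 + 2 \sqrt{31}}$)
$\frac{1}{-24045 + W{\left(s \right)}} = \frac{1}{-24045 - \left(\frac{311}{96597} + \frac{2 \sqrt{31}}{96597}\right)} = \frac{1}{- \frac{2322675176}{96597} - \frac{2 \sqrt{31}}{96597}}$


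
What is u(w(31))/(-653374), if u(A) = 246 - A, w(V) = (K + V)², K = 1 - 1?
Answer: 715/653374 ≈ 0.0010943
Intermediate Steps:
K = 0
w(V) = V² (w(V) = (0 + V)² = V²)
u(w(31))/(-653374) = (246 - 1*31²)/(-653374) = (246 - 1*961)*(-1/653374) = (246 - 961)*(-1/653374) = -715*(-1/653374) = 715/653374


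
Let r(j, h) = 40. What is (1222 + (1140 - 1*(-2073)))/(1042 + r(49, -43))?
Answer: 4435/1082 ≈ 4.0989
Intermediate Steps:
(1222 + (1140 - 1*(-2073)))/(1042 + r(49, -43)) = (1222 + (1140 - 1*(-2073)))/(1042 + 40) = (1222 + (1140 + 2073))/1082 = (1222 + 3213)*(1/1082) = 4435*(1/1082) = 4435/1082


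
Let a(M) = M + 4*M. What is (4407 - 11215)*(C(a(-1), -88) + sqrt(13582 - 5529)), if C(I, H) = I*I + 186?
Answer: -1436488 - 6808*sqrt(8053) ≈ -2.0474e+6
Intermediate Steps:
a(M) = 5*M
C(I, H) = 186 + I**2 (C(I, H) = I**2 + 186 = 186 + I**2)
(4407 - 11215)*(C(a(-1), -88) + sqrt(13582 - 5529)) = (4407 - 11215)*((186 + (5*(-1))**2) + sqrt(13582 - 5529)) = -6808*((186 + (-5)**2) + sqrt(8053)) = -6808*((186 + 25) + sqrt(8053)) = -6808*(211 + sqrt(8053)) = -1436488 - 6808*sqrt(8053)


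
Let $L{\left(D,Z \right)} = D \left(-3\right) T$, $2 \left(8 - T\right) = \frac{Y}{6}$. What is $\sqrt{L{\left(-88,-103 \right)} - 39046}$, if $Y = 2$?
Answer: $i \sqrt{36978} \approx 192.3 i$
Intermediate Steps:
$T = \frac{47}{6}$ ($T = 8 - \frac{2 \cdot \frac{1}{6}}{2} = 8 - \frac{1}{6} = \frac{47}{6} \approx 7.8333$)
$L{\left(D,Z \right)} = - \frac{47 D}{2}$ ($L{\left(D,Z \right)} = D \left(-3\right) \frac{47}{6} = - 3 D \frac{47}{6} = - \frac{47 D}{2}$)
$\sqrt{L{\left(-88,-103 \right)} - 39046} = \sqrt{\left(- \frac{47}{2}\right) \left(-88\right) - 39046} = \sqrt{2068 - 39046} = \sqrt{-36978} = i \sqrt{36978}$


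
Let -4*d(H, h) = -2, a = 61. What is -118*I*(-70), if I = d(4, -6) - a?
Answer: -499730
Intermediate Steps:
d(H, h) = 1/2 (d(H, h) = -1/4*(-2) = 1/2)
I = -121/2 (I = 1/2 - 1*61 = 1/2 - 61 = -121/2 ≈ -60.500)
-118*I*(-70) = -118*(-121/2)*(-70) = 7139*(-70) = -499730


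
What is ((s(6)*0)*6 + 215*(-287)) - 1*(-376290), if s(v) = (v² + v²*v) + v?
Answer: 314585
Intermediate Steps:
s(v) = v + v² + v³ (s(v) = (v² + v³) + v = v + v² + v³)
((s(6)*0)*6 + 215*(-287)) - 1*(-376290) = (((6*(1 + 6 + 6²))*0)*6 + 215*(-287)) - 1*(-376290) = (((6*(1 + 6 + 36))*0)*6 - 61705) + 376290 = (((6*43)*0)*6 - 61705) + 376290 = ((258*0)*6 - 61705) + 376290 = (0*6 - 61705) + 376290 = (0 - 61705) + 376290 = -61705 + 376290 = 314585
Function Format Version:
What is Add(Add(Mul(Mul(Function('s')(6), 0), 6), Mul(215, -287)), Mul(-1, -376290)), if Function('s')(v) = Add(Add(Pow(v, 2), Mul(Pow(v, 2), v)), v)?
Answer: 314585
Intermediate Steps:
Function('s')(v) = Add(v, Pow(v, 2), Pow(v, 3)) (Function('s')(v) = Add(Add(Pow(v, 2), Pow(v, 3)), v) = Add(v, Pow(v, 2), Pow(v, 3)))
Add(Add(Mul(Mul(Function('s')(6), 0), 6), Mul(215, -287)), Mul(-1, -376290)) = Add(Add(Mul(Mul(Mul(6, Add(1, 6, Pow(6, 2))), 0), 6), Mul(215, -287)), Mul(-1, -376290)) = Add(Add(Mul(Mul(Mul(6, Add(1, 6, 36)), 0), 6), -61705), 376290) = Add(Add(Mul(Mul(Mul(6, 43), 0), 6), -61705), 376290) = Add(Add(Mul(Mul(258, 0), 6), -61705), 376290) = Add(Add(Mul(0, 6), -61705), 376290) = Add(Add(0, -61705), 376290) = Add(-61705, 376290) = 314585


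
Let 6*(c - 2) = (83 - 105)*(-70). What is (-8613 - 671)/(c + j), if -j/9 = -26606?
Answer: -13926/359569 ≈ -0.038730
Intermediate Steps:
j = 239454 (j = -9*(-26606) = 239454)
c = 776/3 (c = 2 + ((83 - 105)*(-70))/6 = 2 + (-22*(-70))/6 = 2 + (⅙)*1540 = 2 + 770/3 = 776/3 ≈ 258.67)
(-8613 - 671)/(c + j) = (-8613 - 671)/(776/3 + 239454) = -9284/719138/3 = -9284*3/719138 = -13926/359569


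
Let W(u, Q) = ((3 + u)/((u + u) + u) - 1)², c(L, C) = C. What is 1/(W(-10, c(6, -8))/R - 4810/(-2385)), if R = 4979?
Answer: 26388700/53223093 ≈ 0.49581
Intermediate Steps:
W(u, Q) = (-1 + (3 + u)/(3*u))² (W(u, Q) = ((3 + u)/(2*u + u) - 1)² = ((3 + u)/((3*u)) - 1)² = ((3 + u)*(1/(3*u)) - 1)² = ((3 + u)/(3*u) - 1)² = (-1 + (3 + u)/(3*u))²)
1/(W(-10, c(6, -8))/R - 4810/(-2385)) = 1/(((⅑)*(-3 + 2*(-10))²/(-10)²)/4979 - 4810/(-2385)) = 1/(((⅑)*(1/100)*(-3 - 20)²)*(1/4979) - 4810*(-1/2385)) = 1/(((⅑)*(1/100)*(-23)²)*(1/4979) + 962/477) = 1/(((⅑)*(1/100)*529)*(1/4979) + 962/477) = 1/((529/900)*(1/4979) + 962/477) = 1/(529/4481100 + 962/477) = 1/(53223093/26388700) = 26388700/53223093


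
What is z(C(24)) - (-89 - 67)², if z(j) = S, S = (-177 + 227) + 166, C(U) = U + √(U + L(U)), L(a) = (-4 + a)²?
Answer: -24120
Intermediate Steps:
C(U) = U + √(U + (-4 + U)²)
S = 216 (S = 50 + 166 = 216)
z(j) = 216
z(C(24)) - (-89 - 67)² = 216 - (-89 - 67)² = 216 - 1*(-156)² = 216 - 1*24336 = 216 - 24336 = -24120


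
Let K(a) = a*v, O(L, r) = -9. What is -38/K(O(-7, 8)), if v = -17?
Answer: -38/153 ≈ -0.24837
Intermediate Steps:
K(a) = -17*a (K(a) = a*(-17) = -17*a)
-38/K(O(-7, 8)) = -38/((-17*(-9))) = -38/153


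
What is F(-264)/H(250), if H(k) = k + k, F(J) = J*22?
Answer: -1452/125 ≈ -11.616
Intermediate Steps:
F(J) = 22*J
H(k) = 2*k
F(-264)/H(250) = (22*(-264))/((2*250)) = -5808/500 = -5808*1/500 = -1452/125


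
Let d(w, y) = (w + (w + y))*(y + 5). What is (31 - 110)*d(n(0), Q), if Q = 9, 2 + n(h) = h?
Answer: -5530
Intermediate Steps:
n(h) = -2 + h
d(w, y) = (5 + y)*(y + 2*w) (d(w, y) = (y + 2*w)*(5 + y) = (5 + y)*(y + 2*w))
(31 - 110)*d(n(0), Q) = (31 - 110)*(9² + 5*9 + 10*(-2 + 0) + 2*(-2 + 0)*9) = -79*(81 + 45 + 10*(-2) + 2*(-2)*9) = -79*(81 + 45 - 20 - 36) = -79*70 = -5530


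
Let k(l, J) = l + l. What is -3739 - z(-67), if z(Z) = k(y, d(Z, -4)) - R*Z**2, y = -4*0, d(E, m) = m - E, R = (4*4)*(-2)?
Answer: -147387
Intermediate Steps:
R = -32 (R = 16*(-2) = -32)
y = 0
k(l, J) = 2*l
z(Z) = 32*Z**2 (z(Z) = 2*0 - (-32)*Z**2 = 0 + 32*Z**2 = 32*Z**2)
-3739 - z(-67) = -3739 - 32*(-67)**2 = -3739 - 32*4489 = -3739 - 1*143648 = -3739 - 143648 = -147387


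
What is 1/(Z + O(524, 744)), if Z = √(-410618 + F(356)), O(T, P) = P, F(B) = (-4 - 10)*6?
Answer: 372/482119 - I*√410702/964238 ≈ 0.00077159 - 0.00066463*I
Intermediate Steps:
F(B) = -84 (F(B) = -14*6 = -84)
Z = I*√410702 (Z = √(-410618 - 84) = √(-410702) = I*√410702 ≈ 640.86*I)
1/(Z + O(524, 744)) = 1/(I*√410702 + 744) = 1/(744 + I*√410702)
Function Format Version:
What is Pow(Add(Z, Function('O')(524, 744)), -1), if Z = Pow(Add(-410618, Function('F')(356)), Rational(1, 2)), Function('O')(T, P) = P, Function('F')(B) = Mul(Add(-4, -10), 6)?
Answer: Add(Rational(372, 482119), Mul(Rational(-1, 964238), I, Pow(410702, Rational(1, 2)))) ≈ Add(0.00077159, Mul(-0.00066463, I))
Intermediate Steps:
Function('F')(B) = -84 (Function('F')(B) = Mul(-14, 6) = -84)
Z = Mul(I, Pow(410702, Rational(1, 2))) (Z = Pow(Add(-410618, -84), Rational(1, 2)) = Pow(-410702, Rational(1, 2)) = Mul(I, Pow(410702, Rational(1, 2))) ≈ Mul(640.86, I))
Pow(Add(Z, Function('O')(524, 744)), -1) = Pow(Add(Mul(I, Pow(410702, Rational(1, 2))), 744), -1) = Pow(Add(744, Mul(I, Pow(410702, Rational(1, 2)))), -1)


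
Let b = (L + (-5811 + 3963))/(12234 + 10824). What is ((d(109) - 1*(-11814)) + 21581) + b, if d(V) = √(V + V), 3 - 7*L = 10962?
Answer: 199634425/5978 + √218 ≈ 33410.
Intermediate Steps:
L = -10959/7 (L = 3/7 - ⅐*10962 = 3/7 - 1566 = -10959/7 ≈ -1565.6)
d(V) = √2*√V (d(V) = √(2*V) = √2*√V)
b = -885/5978 (b = (-10959/7 + (-5811 + 3963))/(12234 + 10824) = (-10959/7 - 1848)/23058 = -23895/7*1/23058 = -885/5978 ≈ -0.14804)
((d(109) - 1*(-11814)) + 21581) + b = ((√2*√109 - 1*(-11814)) + 21581) - 885/5978 = ((√218 + 11814) + 21581) - 885/5978 = ((11814 + √218) + 21581) - 885/5978 = (33395 + √218) - 885/5978 = 199634425/5978 + √218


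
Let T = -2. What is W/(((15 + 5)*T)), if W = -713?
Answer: 713/40 ≈ 17.825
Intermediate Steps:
W/(((15 + 5)*T)) = -713*(-1/(2*(15 + 5))) = -713/(20*(-2)) = -713/(-40) = -713*(-1/40) = 713/40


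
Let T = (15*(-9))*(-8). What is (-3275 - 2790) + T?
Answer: -4985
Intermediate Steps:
T = 1080 (T = -135*(-8) = 1080)
(-3275 - 2790) + T = (-3275 - 2790) + 1080 = -6065 + 1080 = -4985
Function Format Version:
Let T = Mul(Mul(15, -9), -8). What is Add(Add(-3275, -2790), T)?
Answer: -4985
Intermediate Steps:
T = 1080 (T = Mul(-135, -8) = 1080)
Add(Add(-3275, -2790), T) = Add(Add(-3275, -2790), 1080) = Add(-6065, 1080) = -4985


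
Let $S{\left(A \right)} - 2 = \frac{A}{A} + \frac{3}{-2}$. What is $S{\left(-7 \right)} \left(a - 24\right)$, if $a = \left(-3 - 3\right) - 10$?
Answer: $-60$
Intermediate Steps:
$S{\left(A \right)} = \frac{3}{2}$ ($S{\left(A \right)} = 2 + \left(\frac{A}{A} + \frac{3}{-2}\right) = 2 + \left(1 + 3 \left(- \frac{1}{2}\right)\right) = 2 + \left(1 - \frac{3}{2}\right) = 2 - \frac{1}{2} = \frac{3}{2}$)
$a = -16$ ($a = -6 - 10 = -16$)
$S{\left(-7 \right)} \left(a - 24\right) = \frac{3 \left(-16 - 24\right)}{2} = \frac{3}{2} \left(-40\right) = -60$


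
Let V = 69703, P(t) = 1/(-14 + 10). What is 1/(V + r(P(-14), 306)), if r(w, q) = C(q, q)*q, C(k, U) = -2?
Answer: 1/69091 ≈ 1.4474e-5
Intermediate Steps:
P(t) = -¼ (P(t) = 1/(-4) = -¼)
r(w, q) = -2*q
1/(V + r(P(-14), 306)) = 1/(69703 - 2*306) = 1/(69703 - 612) = 1/69091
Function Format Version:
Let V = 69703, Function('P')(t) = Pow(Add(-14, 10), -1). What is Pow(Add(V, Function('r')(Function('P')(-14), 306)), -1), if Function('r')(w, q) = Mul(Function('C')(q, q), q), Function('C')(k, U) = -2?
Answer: Rational(1, 69091) ≈ 1.4474e-5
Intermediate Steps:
Function('P')(t) = Rational(-1, 4) (Function('P')(t) = Pow(-4, -1) = Rational(-1, 4))
Function('r')(w, q) = Mul(-2, q)
Pow(Add(V, Function('r')(Function('P')(-14), 306)), -1) = Pow(Add(69703, Mul(-2, 306)), -1) = Pow(Add(69703, -612), -1) = Pow(69091, -1) = Rational(1, 69091)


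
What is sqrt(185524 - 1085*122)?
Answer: 3*sqrt(5906) ≈ 230.55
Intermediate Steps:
sqrt(185524 - 1085*122) = sqrt(185524 - 132370) = sqrt(53154) = 3*sqrt(5906)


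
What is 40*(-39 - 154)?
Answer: -7720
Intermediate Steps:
40*(-39 - 154) = 40*(-193) = -7720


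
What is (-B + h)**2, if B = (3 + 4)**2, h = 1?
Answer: 2304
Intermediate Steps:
B = 49 (B = 7**2 = 49)
(-B + h)**2 = (-1*49 + 1)**2 = (-49 + 1)**2 = (-48)**2 = 2304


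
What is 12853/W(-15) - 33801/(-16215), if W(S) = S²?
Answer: 14401108/243225 ≈ 59.209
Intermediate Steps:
12853/W(-15) - 33801/(-16215) = 12853/((-15)²) - 33801/(-16215) = 12853/225 - 33801*(-1/16215) = 12853*(1/225) + 11267/5405 = 12853/225 + 11267/5405 = 14401108/243225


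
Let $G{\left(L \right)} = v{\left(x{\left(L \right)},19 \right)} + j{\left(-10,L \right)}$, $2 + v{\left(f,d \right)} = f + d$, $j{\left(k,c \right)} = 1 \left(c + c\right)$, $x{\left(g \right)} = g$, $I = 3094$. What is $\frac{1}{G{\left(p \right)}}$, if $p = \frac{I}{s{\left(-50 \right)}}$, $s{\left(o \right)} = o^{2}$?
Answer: $\frac{1250}{25891} \approx 0.048279$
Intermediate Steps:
$j{\left(k,c \right)} = 2 c$ ($j{\left(k,c \right)} = 1 \cdot 2 c = 2 c$)
$v{\left(f,d \right)} = -2 + d + f$ ($v{\left(f,d \right)} = -2 + \left(f + d\right) = -2 + \left(d + f\right) = -2 + d + f$)
$p = \frac{1547}{1250}$ ($p = \frac{3094}{\left(-50\right)^{2}} = \frac{3094}{2500} = 3094 \cdot \frac{1}{2500} = \frac{1547}{1250} \approx 1.2376$)
$G{\left(L \right)} = 17 + 3 L$ ($G{\left(L \right)} = \left(-2 + 19 + L\right) + 2 L = \left(17 + L\right) + 2 L = 17 + 3 L$)
$\frac{1}{G{\left(p \right)}} = \frac{1}{17 + 3 \cdot \frac{1547}{1250}} = \frac{1}{17 + \frac{4641}{1250}} = \frac{1}{\frac{25891}{1250}} = \frac{1250}{25891}$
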